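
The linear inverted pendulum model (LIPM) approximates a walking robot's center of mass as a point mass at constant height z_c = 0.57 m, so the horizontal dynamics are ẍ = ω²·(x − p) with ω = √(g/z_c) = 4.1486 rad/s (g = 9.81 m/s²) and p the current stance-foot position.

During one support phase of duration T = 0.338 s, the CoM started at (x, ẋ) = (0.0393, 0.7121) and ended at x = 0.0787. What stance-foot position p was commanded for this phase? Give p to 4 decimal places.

p = 0.2889

ωT = 4.1486·0.338 = 1.402227; cosh(ωT) = 2.155144, sinh(ωT) = 1.909096
x(T) = p + (x₀−p)·cosh(ωT) + (ẋ₀/ω)·sinh(ωT) ⇒ p·(1 − cosh) = x(T) − x₀·cosh − (ẋ₀/ω)·sinh
numerator   = 0.0787 − (0.0393)·2.155144 − (0.7121/4.1486)·1.909096 = -0.333690
denominator = 1 − 2.155144 = -1.155144
p = -0.333690 / -1.155144 = 0.2889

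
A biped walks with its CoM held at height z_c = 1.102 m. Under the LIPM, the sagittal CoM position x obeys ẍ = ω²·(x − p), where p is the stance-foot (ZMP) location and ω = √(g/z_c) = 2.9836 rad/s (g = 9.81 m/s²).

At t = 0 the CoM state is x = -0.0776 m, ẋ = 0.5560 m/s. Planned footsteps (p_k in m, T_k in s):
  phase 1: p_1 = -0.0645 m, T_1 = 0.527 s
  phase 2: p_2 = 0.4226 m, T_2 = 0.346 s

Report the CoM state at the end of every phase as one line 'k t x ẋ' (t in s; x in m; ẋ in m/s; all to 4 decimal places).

phase 1: p=-0.0645, T=0.527, ωT=1.572357, cosh=2.512774, sinh=2.305218; start (x,ẋ)=(-0.077600, 0.556000) → end (x,ẋ)=(0.332165, 1.307002)
phase 2: p=0.4226, T=0.346, ωT=1.032326, cosh=1.581883, sinh=1.225705; start (x,ẋ)=(0.332165, 1.307002) → end (x,ẋ)=(0.816477, 1.736802)

1 0.5270 0.3322 1.3070
2 0.8730 0.8165 1.7368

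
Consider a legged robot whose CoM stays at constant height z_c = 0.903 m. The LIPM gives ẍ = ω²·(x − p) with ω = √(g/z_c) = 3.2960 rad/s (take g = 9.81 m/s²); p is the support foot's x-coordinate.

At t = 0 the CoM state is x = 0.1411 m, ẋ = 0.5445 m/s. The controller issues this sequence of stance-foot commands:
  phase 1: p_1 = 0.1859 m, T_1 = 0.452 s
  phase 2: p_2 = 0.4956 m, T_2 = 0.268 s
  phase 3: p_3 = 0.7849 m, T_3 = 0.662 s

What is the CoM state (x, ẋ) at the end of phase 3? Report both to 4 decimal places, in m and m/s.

x = 1.8839, ẋ = 3.7849

phase 1: p=0.1859, T=0.452, ωT=1.489792, cosh=2.330796, sinh=2.105377; start (x,ẋ)=(0.141100, 0.544500) → end (x,ẋ)=(0.429289, 0.958237)
phase 2: p=0.4956, T=0.268, ωT=0.883328, cosh=1.416171, sinh=1.002766; start (x,ẋ)=(0.429289, 0.958237) → end (x,ẋ)=(0.693224, 1.137862)
phase 3: p=0.7849, T=0.662, ωT=2.181952, cosh=4.488206, sinh=4.375385; start (x,ẋ)=(0.693224, 1.137862) → end (x,ẋ)=(1.883930, 3.784869)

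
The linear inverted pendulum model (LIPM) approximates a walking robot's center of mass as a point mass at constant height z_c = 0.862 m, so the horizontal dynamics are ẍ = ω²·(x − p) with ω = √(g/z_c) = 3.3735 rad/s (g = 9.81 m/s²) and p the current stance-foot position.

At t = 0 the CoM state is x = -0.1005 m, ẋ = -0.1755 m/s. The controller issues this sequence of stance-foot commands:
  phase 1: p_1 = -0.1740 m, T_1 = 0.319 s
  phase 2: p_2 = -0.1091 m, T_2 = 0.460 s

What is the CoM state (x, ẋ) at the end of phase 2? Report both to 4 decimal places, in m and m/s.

x = -0.1159, ẋ = -0.0072

phase 1: p=-0.1740, T=0.319, ωT=1.076146, cosh=1.637130, sinh=1.296224; start (x,ẋ)=(-0.100500, -0.175500) → end (x,ẋ)=(-0.121105, 0.034085)
phase 2: p=-0.1091, T=0.460, ωT=1.551810, cosh=2.465935, sinh=2.254071; start (x,ẋ)=(-0.121105, 0.034085) → end (x,ẋ)=(-0.115928, -0.007232)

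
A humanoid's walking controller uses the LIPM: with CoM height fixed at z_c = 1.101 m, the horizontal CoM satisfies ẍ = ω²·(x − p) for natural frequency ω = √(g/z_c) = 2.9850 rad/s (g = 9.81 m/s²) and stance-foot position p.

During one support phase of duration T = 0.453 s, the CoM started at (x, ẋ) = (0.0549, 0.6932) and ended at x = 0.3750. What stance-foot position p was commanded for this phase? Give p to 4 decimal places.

ωT = 2.9850·0.453 = 1.352205; cosh(ωT) = 2.062305, sinh(ωT) = 1.803636
x(T) = p + (x₀−p)·cosh(ωT) + (ẋ₀/ω)·sinh(ωT) ⇒ p·(1 − cosh) = x(T) − x₀·cosh − (ẋ₀/ω)·sinh
numerator   = 0.3750 − (0.0549)·2.062305 − (0.6932/2.9850)·1.803636 = -0.157075
denominator = 1 − 2.062305 = -1.062305
p = -0.157075 / -1.062305 = 0.1479

p = 0.1479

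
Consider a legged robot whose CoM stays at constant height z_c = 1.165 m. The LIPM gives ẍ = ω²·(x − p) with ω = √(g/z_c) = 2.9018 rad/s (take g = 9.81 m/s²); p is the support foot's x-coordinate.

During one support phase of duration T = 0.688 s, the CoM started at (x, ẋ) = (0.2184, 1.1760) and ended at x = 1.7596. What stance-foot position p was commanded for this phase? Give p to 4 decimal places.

p = 0.1905

ωT = 2.9018·0.688 = 1.996438; cosh(ωT) = 3.749302, sinh(ωT) = 3.613484
x(T) = p + (x₀−p)·cosh(ωT) + (ẋ₀/ω)·sinh(ωT) ⇒ p·(1 − cosh) = x(T) − x₀·cosh − (ẋ₀/ω)·sinh
numerator   = 1.7596 − (0.2184)·3.749302 − (1.1760/2.9018)·3.613484 = -0.523669
denominator = 1 − 3.749302 = -2.749302
p = -0.523669 / -2.749302 = 0.1905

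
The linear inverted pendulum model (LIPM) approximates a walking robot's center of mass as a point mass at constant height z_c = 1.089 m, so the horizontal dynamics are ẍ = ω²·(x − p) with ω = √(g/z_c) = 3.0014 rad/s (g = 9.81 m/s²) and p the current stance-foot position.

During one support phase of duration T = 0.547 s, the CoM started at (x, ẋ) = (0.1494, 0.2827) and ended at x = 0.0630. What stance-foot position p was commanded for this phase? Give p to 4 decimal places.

p = 0.3403

ωT = 3.0014·0.547 = 1.641766; cosh(ωT) = 2.678959, sinh(ωT) = 2.485321
x(T) = p + (x₀−p)·cosh(ωT) + (ẋ₀/ω)·sinh(ωT) ⇒ p·(1 − cosh) = x(T) − x₀·cosh − (ẋ₀/ω)·sinh
numerator   = 0.0630 − (0.1494)·2.678959 − (0.2827/3.0014)·2.485321 = -0.571327
denominator = 1 − 2.678959 = -1.678959
p = -0.571327 / -1.678959 = 0.3403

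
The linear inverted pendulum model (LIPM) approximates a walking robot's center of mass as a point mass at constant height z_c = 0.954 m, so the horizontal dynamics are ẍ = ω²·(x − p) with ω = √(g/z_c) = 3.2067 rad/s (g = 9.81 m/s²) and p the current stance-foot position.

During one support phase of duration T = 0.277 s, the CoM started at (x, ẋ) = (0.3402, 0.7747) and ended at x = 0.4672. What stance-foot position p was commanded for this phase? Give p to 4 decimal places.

ωT = 3.2067·0.277 = 0.888256; cosh(ωT) = 1.421129, sinh(ωT) = 1.009757
x(T) = p + (x₀−p)·cosh(ωT) + (ẋ₀/ω)·sinh(ωT) ⇒ p·(1 − cosh) = x(T) − x₀·cosh − (ẋ₀/ω)·sinh
numerator   = 0.4672 − (0.3402)·1.421129 − (0.7747/3.2067)·1.009757 = -0.260213
denominator = 1 − 1.421129 = -0.421129
p = -0.260213 / -0.421129 = 0.6179

p = 0.6179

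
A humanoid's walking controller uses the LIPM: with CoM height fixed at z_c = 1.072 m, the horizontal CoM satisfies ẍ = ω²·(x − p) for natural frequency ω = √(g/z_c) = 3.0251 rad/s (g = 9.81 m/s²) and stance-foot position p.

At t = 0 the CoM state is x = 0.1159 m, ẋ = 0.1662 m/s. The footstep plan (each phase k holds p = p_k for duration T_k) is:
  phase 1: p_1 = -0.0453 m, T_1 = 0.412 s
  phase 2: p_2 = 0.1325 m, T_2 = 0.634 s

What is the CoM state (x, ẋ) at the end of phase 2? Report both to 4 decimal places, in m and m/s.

x = 2.0747, ẋ = 5.9408

phase 1: p=-0.0453, T=0.412, ωT=1.246341, cosh=1.882575, sinh=1.595020; start (x,ẋ)=(0.115900, 0.166200) → end (x,ẋ)=(0.345802, 1.090690)
phase 2: p=0.1325, T=0.634, ωT=1.917913, cosh=3.476827, sinh=3.329914; start (x,ẋ)=(0.345802, 1.090690) → end (x,ẋ)=(2.074704, 5.940800)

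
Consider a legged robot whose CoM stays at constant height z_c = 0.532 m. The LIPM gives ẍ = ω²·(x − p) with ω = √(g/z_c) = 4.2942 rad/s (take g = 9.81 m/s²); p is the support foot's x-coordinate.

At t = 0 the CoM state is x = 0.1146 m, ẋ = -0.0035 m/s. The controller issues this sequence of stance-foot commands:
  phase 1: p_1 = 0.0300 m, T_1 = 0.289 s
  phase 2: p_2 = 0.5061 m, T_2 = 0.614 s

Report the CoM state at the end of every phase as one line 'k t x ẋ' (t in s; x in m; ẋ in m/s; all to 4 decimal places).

phase 1: p=0.0300, T=0.289, ωT=1.241024, cosh=1.874121, sinh=1.585033; start (x,ẋ)=(0.114600, -0.003500) → end (x,ẋ)=(0.187259, 0.569266)
phase 2: p=0.5061, T=0.614, ωT=2.636639, cosh=7.018892, sinh=6.947290; start (x,ẋ)=(0.187259, 0.569266) → end (x,ẋ)=(-0.810836, -5.516393)

1 0.2890 0.1873 0.5693
2 0.9030 -0.8108 -5.5164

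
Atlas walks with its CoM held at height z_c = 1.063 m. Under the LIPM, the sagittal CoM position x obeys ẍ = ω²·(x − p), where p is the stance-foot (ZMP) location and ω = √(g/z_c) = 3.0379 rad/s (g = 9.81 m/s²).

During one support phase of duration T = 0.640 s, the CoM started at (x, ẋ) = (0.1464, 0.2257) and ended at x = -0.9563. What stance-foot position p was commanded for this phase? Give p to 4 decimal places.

p = 0.6753

ωT = 3.0379·0.640 = 1.944256; cosh(ωT) = 3.565762, sinh(ωT) = 3.422668
x(T) = p + (x₀−p)·cosh(ωT) + (ẋ₀/ω)·sinh(ωT) ⇒ p·(1 − cosh) = x(T) − x₀·cosh − (ẋ₀/ω)·sinh
numerator   = -0.9563 − (0.1464)·3.565762 − (0.2257/3.0379)·3.422668 = -1.732614
denominator = 1 − 3.565762 = -2.565762
p = -1.732614 / -2.565762 = 0.6753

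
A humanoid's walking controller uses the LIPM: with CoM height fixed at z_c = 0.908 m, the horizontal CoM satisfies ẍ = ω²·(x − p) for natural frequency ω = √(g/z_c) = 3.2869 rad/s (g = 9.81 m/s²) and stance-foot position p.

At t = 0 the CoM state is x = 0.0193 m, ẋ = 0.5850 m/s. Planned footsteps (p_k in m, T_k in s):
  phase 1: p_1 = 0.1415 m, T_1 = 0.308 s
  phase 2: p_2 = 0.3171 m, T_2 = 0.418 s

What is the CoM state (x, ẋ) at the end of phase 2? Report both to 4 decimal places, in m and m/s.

x = 0.2374, ẋ = -0.0250

phase 1: p=0.1415, T=0.308, ωT=1.012365, cosh=1.557731, sinh=1.194372; start (x,ẋ)=(0.019300, 0.585000) → end (x,ẋ)=(0.163719, 0.431542)
phase 2: p=0.3171, T=0.418, ωT=1.373924, cosh=2.101968, sinh=1.848856; start (x,ẋ)=(0.163719, 0.431542) → end (x,ẋ)=(0.237437, -0.025011)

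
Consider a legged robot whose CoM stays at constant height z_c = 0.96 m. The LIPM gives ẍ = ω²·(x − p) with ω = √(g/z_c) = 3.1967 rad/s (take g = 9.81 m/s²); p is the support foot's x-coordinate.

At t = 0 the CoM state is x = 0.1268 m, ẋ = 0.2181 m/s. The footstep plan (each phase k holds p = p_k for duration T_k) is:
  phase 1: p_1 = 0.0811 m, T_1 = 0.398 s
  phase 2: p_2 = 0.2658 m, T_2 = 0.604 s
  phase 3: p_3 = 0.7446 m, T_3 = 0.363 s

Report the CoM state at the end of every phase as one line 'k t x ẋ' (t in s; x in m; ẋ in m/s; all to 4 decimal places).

phase 1: p=0.0811, T=0.398, ωT=1.272287, cosh=1.924597, sinh=1.644407; start (x,ẋ)=(0.126800, 0.218100) → end (x,ẋ)=(0.281246, 0.659985)
phase 2: p=0.2658, T=0.604, ωT=1.930807, cosh=3.520051, sinh=3.375020; start (x,ẋ)=(0.281246, 0.659985) → end (x,ẋ)=(1.016972, 2.489830)
phase 3: p=0.7446, T=0.363, ωT=1.160402, cosh=1.752288, sinh=1.438928; start (x,ẋ)=(1.016972, 2.489830) → end (x,ẋ)=(2.342620, 5.615764)

1 0.3980 0.2812 0.6600
2 1.0020 1.0170 2.4898
3 1.3650 2.3426 5.6158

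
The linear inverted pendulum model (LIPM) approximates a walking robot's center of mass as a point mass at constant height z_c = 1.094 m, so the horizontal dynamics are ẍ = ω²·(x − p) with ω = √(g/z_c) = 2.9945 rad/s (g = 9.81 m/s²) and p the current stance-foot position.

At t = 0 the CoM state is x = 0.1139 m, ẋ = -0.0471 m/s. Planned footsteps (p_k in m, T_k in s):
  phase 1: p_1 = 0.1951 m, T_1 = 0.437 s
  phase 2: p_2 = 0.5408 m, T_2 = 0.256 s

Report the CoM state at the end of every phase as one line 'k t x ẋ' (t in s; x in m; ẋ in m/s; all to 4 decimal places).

1 0.4370 0.0069 -0.5106
2 0.6930 -0.3017 -2.0174

phase 1: p=0.1951, T=0.437, ωT=1.308596, cosh=1.985587, sinh=1.715388; start (x,ẋ)=(0.113900, -0.047100) → end (x,ẋ)=(0.006889, -0.510624)
phase 2: p=0.5408, T=0.256, ωT=0.766592, cosh=1.308506, sinh=0.843912; start (x,ẋ)=(0.006889, -0.510624) → end (x,ẋ)=(-0.301730, -2.017398)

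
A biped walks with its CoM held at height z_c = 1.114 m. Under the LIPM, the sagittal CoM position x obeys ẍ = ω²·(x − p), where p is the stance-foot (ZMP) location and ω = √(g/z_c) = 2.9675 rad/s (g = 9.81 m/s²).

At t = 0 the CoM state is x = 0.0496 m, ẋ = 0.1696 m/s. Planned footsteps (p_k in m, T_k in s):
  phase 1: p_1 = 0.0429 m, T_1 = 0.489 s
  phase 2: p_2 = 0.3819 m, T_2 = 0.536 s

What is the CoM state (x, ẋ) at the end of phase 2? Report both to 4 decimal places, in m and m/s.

phase 1: p=0.0429, T=0.489, ωT=1.451107, cosh=2.251075, sinh=2.016764; start (x,ẋ)=(0.049600, 0.169600) → end (x,ẋ)=(0.173245, 0.421880)
phase 2: p=0.3819, T=0.536, ωT=1.590580, cosh=2.555201, sinh=2.351393; start (x,ẋ)=(0.173245, 0.421880) → end (x,ẋ)=(0.183035, -0.377954)

x = 0.1830, ẋ = -0.3780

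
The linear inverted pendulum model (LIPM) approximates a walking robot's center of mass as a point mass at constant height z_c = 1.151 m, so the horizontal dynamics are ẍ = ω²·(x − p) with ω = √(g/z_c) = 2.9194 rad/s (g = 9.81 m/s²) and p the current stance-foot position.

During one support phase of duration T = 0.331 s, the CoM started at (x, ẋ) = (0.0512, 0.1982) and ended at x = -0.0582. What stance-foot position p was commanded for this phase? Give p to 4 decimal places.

p = 0.4194

ωT = 2.9194·0.331 = 0.966321; cosh(ωT) = 1.504369, sinh(ωT) = 1.123889
x(T) = p + (x₀−p)·cosh(ωT) + (ẋ₀/ω)·sinh(ωT) ⇒ p·(1 − cosh) = x(T) − x₀·cosh − (ẋ₀/ω)·sinh
numerator   = -0.0582 − (0.0512)·1.504369 − (0.1982/2.9194)·1.123889 = -0.211525
denominator = 1 − 1.504369 = -0.504369
p = -0.211525 / -0.504369 = 0.4194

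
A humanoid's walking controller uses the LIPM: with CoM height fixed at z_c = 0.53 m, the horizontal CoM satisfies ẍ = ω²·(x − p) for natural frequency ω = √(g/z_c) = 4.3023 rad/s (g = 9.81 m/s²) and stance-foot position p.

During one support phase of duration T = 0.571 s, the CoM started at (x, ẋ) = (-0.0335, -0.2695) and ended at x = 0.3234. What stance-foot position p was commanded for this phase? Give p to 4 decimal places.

p = -0.1811

ωT = 4.3023·0.571 = 2.456613; cosh(ωT) = 5.875481, sinh(ωT) = 5.789757
x(T) = p + (x₀−p)·cosh(ωT) + (ẋ₀/ω)·sinh(ωT) ⇒ p·(1 − cosh) = x(T) − x₀·cosh − (ẋ₀/ω)·sinh
numerator   = 0.3234 − (-0.0335)·5.875481 − (-0.2695/4.3023)·5.789757 = 0.882904
denominator = 1 − 5.875481 = -4.875481
p = 0.882904 / -4.875481 = -0.1811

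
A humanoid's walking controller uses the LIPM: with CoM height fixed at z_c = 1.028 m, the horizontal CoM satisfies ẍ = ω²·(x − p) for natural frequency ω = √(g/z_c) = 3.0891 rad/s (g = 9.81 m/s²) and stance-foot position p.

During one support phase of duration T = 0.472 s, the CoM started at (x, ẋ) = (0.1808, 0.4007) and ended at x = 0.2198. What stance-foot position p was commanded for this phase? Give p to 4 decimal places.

ωT = 3.0891·0.472 = 1.458055; cosh(ωT) = 2.265141, sinh(ωT) = 2.032453
x(T) = p + (x₀−p)·cosh(ωT) + (ẋ₀/ω)·sinh(ωT) ⇒ p·(1 − cosh) = x(T) − x₀·cosh − (ẋ₀/ω)·sinh
numerator   = 0.2198 − (0.1808)·2.265141 − (0.4007/3.0891)·2.032453 = -0.453375
denominator = 1 − 2.265141 = -1.265141
p = -0.453375 / -1.265141 = 0.3584

p = 0.3584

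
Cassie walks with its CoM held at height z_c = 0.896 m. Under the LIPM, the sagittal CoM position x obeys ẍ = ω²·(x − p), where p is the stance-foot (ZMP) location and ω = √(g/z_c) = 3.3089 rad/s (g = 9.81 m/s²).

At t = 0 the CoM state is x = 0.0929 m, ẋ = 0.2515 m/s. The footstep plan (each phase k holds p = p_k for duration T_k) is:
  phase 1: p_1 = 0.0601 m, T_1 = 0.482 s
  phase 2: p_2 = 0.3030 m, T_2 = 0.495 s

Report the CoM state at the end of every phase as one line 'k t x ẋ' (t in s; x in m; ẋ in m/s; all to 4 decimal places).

1 0.4820 0.3238 0.9016
2 0.9770 1.0329 2.5771

phase 1: p=0.0601, T=0.482, ωT=1.594890, cosh=2.565358, sinh=2.362428; start (x,ẋ)=(0.092900, 0.251500) → end (x,ẋ)=(0.323805, 0.901586)
phase 2: p=0.3030, T=0.495, ωT=1.637906, cosh=2.669385, sinh=2.474998; start (x,ẋ)=(0.323805, 0.901586) → end (x,ẋ)=(1.032907, 2.577065)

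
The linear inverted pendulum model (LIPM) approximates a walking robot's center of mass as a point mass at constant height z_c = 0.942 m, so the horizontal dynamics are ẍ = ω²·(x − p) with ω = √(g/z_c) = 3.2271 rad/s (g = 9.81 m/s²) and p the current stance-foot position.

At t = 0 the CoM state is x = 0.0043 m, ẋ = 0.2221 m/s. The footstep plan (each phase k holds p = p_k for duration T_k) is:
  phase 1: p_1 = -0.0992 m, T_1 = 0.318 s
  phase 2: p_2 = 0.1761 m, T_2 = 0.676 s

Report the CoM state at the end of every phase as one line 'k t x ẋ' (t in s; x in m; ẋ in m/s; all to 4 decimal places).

phase 1: p=-0.0992, T=0.318, ωT=1.026218, cosh=1.574426, sinh=1.216066; start (x,ẋ)=(0.004300, 0.222100) → end (x,ẋ)=(0.147447, 0.755852)
phase 2: p=0.1761, T=0.676, ωT=2.181520, cosh=4.486315, sinh=4.373445; start (x,ẋ)=(0.147447, 0.755852) → end (x,ẋ)=(1.071902, 2.986592)

1 0.3180 0.1474 0.7559
2 0.9940 1.0719 2.9866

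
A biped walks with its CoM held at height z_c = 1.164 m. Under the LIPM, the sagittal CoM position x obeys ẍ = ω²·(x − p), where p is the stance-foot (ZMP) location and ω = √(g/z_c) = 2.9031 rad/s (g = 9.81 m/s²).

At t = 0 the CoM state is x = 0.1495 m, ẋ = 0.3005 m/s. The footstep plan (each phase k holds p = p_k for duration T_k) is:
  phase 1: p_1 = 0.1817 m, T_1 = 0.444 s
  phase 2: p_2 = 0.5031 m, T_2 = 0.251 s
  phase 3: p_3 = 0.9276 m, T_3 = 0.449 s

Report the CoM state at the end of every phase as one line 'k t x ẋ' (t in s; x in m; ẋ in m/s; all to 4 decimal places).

phase 1: p=0.1817, T=0.444, ωT=1.288976, cosh=1.952311, sinh=1.676759; start (x,ẋ)=(0.149500, 0.300500) → end (x,ẋ)=(0.292397, 0.429926)
phase 2: p=0.5031, T=0.251, ωT=0.728678, cosh=1.277443, sinh=0.794896; start (x,ẋ)=(0.292397, 0.429926) → end (x,ẋ)=(0.351657, 0.062975)
phase 3: p=0.9276, T=0.449, ωT=1.303492, cosh=1.976857, sinh=1.705275; start (x,ẋ)=(0.351657, 0.062975) → end (x,ẋ)=(-0.173966, -2.726763)

1 0.4440 0.2924 0.4299
2 0.6950 0.3517 0.0630
3 1.1440 -0.1740 -2.7268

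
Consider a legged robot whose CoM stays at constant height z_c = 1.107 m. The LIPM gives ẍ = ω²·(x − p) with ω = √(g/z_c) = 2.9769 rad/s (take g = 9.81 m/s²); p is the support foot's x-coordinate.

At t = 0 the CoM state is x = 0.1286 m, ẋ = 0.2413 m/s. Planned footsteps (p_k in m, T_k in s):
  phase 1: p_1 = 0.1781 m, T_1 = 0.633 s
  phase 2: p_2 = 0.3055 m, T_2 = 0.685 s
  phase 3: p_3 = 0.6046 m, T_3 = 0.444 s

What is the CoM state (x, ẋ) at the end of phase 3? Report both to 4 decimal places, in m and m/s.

x = 1.1586, ẋ = 1.9018

phase 1: p=0.1781, T=0.633, ωT=1.884378, cosh=3.367090, sinh=3.215167; start (x,ẋ)=(0.128600, 0.241300) → end (x,ẋ)=(0.272042, 0.338703)
phase 2: p=0.3055, T=0.685, ωT=2.039177, cosh=3.907207, sinh=3.777071; start (x,ẋ)=(0.272042, 0.338703) → end (x,ẋ)=(0.604518, 0.947186)
phase 3: p=0.6046, T=0.444, ωT=1.321744, cosh=2.008312, sinh=1.741642; start (x,ẋ)=(0.604518, 0.947186) → end (x,ẋ)=(1.158589, 1.901821)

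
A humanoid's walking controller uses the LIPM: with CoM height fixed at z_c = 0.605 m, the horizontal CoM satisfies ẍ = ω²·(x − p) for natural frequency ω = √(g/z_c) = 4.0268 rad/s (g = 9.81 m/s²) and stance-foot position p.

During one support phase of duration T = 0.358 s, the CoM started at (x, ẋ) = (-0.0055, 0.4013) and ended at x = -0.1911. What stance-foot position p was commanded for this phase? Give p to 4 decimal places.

ωT = 4.0268·0.358 = 1.441594; cosh(ωT) = 2.231990, sinh(ωT) = 1.995440
x(T) = p + (x₀−p)·cosh(ωT) + (ẋ₀/ω)·sinh(ωT) ⇒ p·(1 − cosh) = x(T) − x₀·cosh − (ẋ₀/ω)·sinh
numerator   = -0.1911 − (-0.0055)·2.231990 − (0.4013/4.0268)·1.995440 = -0.377684
denominator = 1 − 2.231990 = -1.231990
p = -0.377684 / -1.231990 = 0.3066

p = 0.3066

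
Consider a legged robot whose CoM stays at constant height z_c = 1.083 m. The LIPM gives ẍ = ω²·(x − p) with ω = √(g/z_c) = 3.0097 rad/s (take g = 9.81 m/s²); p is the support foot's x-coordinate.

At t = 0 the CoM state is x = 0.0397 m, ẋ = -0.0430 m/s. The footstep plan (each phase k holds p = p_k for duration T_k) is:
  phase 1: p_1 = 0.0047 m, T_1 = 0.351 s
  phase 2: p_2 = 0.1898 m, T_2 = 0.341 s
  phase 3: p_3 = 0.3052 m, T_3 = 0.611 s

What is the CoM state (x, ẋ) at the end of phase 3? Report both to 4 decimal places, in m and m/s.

x = -1.1734, ẋ = -4.3661

phase 1: p=0.0047, T=0.351, ωT=1.056405, cosh=1.611858, sinh=1.264154; start (x,ẋ)=(0.039700, -0.043000) → end (x,ẋ)=(0.043054, 0.063855)
phase 2: p=0.1898, T=0.341, ωT=1.026308, cosh=1.574535, sinh=1.216207; start (x,ẋ)=(0.043054, 0.063855) → end (x,ẋ)=(-0.015453, -0.436610)
phase 3: p=0.3052, T=0.611, ωT=1.838927, cosh=3.224386, sinh=3.065398; start (x,ẋ)=(-0.015453, -0.436610) → end (x,ẋ)=(-1.173399, -4.366121)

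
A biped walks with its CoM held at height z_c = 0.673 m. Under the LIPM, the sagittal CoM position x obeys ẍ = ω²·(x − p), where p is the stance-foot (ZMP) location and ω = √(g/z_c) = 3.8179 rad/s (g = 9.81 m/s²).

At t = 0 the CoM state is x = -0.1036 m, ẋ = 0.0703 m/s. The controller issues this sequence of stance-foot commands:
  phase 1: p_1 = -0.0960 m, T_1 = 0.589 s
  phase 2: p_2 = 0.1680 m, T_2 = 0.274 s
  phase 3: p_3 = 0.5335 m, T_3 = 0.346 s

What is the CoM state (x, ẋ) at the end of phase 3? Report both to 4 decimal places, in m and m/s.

x = -1.0741, ẋ = -5.6696

phase 1: p=-0.0960, T=0.589, ωT=2.248743, cosh=4.790675, sinh=4.685143; start (x,ẋ)=(-0.103600, 0.070300) → end (x,ẋ)=(-0.046140, 0.200840)
phase 2: p=0.1680, T=0.274, ωT=1.046105, cosh=1.598922, sinh=1.247619; start (x,ẋ)=(-0.046140, 0.200840) → end (x,ẋ)=(-0.108763, -0.698883)
phase 3: p=0.5335, T=0.346, ωT=1.320993, cosh=2.007006, sinh=1.740136; start (x,ẋ)=(-0.108763, -0.698883) → end (x,ẋ)=(-1.074065, -5.669643)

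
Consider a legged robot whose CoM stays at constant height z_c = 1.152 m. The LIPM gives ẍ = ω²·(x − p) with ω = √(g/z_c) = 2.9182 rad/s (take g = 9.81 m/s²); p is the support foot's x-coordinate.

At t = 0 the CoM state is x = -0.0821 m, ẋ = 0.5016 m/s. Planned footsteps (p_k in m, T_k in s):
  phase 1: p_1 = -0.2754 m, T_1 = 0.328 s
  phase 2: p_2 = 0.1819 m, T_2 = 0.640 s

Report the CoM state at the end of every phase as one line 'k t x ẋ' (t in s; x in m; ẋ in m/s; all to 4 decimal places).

phase 1: p=-0.2754, T=0.328, ωT=0.957170, cosh=1.494146, sinh=1.110168; start (x,ẋ)=(-0.082100, 0.501600) → end (x,ẋ)=(0.204242, 1.375697)
phase 2: p=0.1819, T=0.640, ωT=1.867648, cosh=3.313770, sinh=3.159284; start (x,ẋ)=(0.204242, 1.375697) → end (x,ẋ)=(1.745284, 4.764720)

1 0.3280 0.2042 1.3757
2 0.9680 1.7453 4.7647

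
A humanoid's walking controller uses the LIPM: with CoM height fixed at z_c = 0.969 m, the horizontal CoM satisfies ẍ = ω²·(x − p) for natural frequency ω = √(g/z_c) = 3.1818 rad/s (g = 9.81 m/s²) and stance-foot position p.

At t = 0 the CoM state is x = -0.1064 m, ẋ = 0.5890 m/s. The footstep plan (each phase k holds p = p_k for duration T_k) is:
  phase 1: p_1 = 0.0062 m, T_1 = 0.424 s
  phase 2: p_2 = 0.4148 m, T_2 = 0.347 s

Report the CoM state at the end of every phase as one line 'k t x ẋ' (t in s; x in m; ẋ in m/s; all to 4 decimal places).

phase 1: p=0.0062, T=0.424, ωT=1.349083, cosh=2.056684, sinh=1.797206; start (x,ẋ)=(-0.106400, 0.589000) → end (x,ẋ)=(0.107308, 0.567501)
phase 2: p=0.4148, T=0.347, ωT=1.104085, cosh=1.673988, sinh=1.342474; start (x,ẋ)=(0.107308, 0.567501) → end (x,ẋ)=(0.139503, -0.363458)

1 0.4240 0.1073 0.5675
2 0.7710 0.1395 -0.3635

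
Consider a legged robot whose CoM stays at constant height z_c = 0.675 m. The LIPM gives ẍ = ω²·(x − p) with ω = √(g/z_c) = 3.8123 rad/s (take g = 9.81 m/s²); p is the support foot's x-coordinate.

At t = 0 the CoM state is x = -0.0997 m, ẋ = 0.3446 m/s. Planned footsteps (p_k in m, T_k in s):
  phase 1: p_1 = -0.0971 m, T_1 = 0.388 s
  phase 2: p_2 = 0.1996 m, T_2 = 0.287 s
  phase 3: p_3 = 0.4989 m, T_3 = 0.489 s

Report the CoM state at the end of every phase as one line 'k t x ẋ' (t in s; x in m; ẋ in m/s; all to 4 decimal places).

1 0.3880 0.0850 0.7749
2 0.6750 0.2788 0.7075
3 1.1640 0.3560 -0.3050

phase 1: p=-0.0971, T=0.388, ωT=1.479172, cosh=2.308569, sinh=2.080743; start (x,ẋ)=(-0.099700, 0.344600) → end (x,ẋ)=(0.084979, 0.774909)
phase 2: p=0.1996, T=0.287, ωT=1.094130, cosh=1.660707, sinh=1.325876; start (x,ẋ)=(0.084979, 0.774909) → end (x,ẋ)=(0.278754, 0.707531)
phase 3: p=0.4989, T=0.489, ωT=1.864215, cosh=3.302943, sinh=3.147925; start (x,ẋ)=(0.278754, 0.707531) → end (x,ẋ)=(0.355997, -0.305008)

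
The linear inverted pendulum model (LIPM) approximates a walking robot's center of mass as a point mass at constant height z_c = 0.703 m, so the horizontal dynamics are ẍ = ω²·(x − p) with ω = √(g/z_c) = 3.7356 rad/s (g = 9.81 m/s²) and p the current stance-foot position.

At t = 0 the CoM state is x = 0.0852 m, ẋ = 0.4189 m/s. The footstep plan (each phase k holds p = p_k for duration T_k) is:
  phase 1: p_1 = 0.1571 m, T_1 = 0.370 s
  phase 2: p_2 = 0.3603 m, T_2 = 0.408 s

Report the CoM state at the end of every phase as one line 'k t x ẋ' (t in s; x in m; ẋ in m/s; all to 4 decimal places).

phase 1: p=0.1571, T=0.370, ωT=1.382172, cosh=2.117289, sinh=1.866256; start (x,ẋ)=(0.085200, 0.418900) → end (x,ẋ)=(0.214144, 0.385675)
phase 2: p=0.3603, T=0.408, ωT=1.524125, cosh=2.404468, sinh=2.186656; start (x,ẋ)=(0.214144, 0.385675) → end (x,ẋ)=(0.234629, -0.266529)

1 0.3700 0.2141 0.3857
2 0.7780 0.2346 -0.2665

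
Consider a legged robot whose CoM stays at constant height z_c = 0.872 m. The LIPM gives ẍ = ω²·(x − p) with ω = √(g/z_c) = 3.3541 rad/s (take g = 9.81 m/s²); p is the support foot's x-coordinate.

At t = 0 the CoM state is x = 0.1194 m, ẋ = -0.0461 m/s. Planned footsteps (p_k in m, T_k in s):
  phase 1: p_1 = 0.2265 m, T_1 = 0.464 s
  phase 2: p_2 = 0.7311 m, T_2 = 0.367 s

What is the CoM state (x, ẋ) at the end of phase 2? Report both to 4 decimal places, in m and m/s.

phase 1: p=0.2265, T=0.464, ωT=1.556302, cosh=2.476086, sinh=2.265172; start (x,ẋ)=(0.119400, -0.046100) → end (x,ẋ)=(-0.069822, -0.927852)
phase 2: p=0.7311, T=0.367, ωT=1.230955, cosh=1.858256, sinh=1.566242; start (x,ẋ)=(-0.069822, -0.927852) → end (x,ẋ)=(-1.190491, -5.931696)

x = -1.1905, ẋ = -5.9317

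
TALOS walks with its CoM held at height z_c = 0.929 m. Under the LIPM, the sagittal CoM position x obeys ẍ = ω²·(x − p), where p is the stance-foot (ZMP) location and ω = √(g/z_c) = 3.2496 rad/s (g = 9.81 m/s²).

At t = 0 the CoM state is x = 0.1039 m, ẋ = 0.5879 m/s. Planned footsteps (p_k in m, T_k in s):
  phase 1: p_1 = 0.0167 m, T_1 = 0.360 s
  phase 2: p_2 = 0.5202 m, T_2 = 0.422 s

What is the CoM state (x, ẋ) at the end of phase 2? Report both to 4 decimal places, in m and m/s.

phase 1: p=0.0167, T=0.360, ωT=1.169856, cosh=1.765970, sinh=1.455559; start (x,ẋ)=(0.103900, 0.587900) → end (x,ẋ)=(0.434024, 1.450668)
phase 2: p=0.5202, T=0.422, ωT=1.371331, cosh=2.097181, sinh=1.843412; start (x,ẋ)=(0.434024, 1.450668) → end (x,ẋ)=(1.162400, 2.526092)

x = 1.1624, ẋ = 2.5261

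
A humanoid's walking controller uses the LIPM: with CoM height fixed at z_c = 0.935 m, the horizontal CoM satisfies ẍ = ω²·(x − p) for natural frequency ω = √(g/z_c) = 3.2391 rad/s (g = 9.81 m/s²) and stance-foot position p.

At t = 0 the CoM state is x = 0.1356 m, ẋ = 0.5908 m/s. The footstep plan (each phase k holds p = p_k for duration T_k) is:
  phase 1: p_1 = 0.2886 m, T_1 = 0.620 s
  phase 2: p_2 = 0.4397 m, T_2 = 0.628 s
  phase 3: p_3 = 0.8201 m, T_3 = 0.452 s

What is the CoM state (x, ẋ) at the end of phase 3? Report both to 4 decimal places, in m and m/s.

phase 1: p=0.2886, T=0.620, ωT=2.008242, cosh=3.792216, sinh=3.657992; start (x,ẋ)=(0.135600, 0.590800) → end (x,ẋ)=(0.375595, 0.427605)
phase 2: p=0.4397, T=0.628, ωT=2.034155, cosh=3.888289, sinh=3.757498; start (x,ẋ)=(0.375595, 0.427605) → end (x,ẋ)=(0.686483, 0.882440)
phase 3: p=0.8201, T=0.452, ωT=1.464073, cosh=2.277413, sinh=2.046121; start (x,ẋ)=(0.686483, 0.882440) → end (x,ẋ)=(1.073232, 1.124123)

x = 1.0732, ẋ = 1.1241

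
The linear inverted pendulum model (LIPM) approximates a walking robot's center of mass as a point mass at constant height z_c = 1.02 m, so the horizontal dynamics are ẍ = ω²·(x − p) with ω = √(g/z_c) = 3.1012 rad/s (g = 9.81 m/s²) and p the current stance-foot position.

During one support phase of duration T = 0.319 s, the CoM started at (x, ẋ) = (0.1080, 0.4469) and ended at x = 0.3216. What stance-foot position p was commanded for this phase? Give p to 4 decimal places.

p = 0.0201

ωT = 3.1012·0.319 = 0.989283; cosh(ωT) = 1.530574, sinh(ωT) = 1.158731
x(T) = p + (x₀−p)·cosh(ωT) + (ẋ₀/ω)·sinh(ωT) ⇒ p·(1 − cosh) = x(T) − x₀·cosh − (ẋ₀/ω)·sinh
numerator   = 0.3216 − (0.1080)·1.530574 − (0.4469/3.1012)·1.158731 = -0.010682
denominator = 1 − 1.530574 = -0.530574
p = -0.010682 / -0.530574 = 0.0201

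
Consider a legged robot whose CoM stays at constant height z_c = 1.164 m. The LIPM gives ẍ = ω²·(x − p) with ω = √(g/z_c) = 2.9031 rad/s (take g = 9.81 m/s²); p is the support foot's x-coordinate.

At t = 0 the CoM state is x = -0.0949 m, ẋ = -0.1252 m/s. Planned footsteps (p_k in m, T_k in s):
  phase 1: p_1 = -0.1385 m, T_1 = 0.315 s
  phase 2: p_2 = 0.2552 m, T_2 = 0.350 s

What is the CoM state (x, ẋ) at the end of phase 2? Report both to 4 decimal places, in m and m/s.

x = -0.3519, ẋ = -1.3853

phase 1: p=-0.1385, T=0.315, ωT=0.914476, cosh=1.448097, sinh=1.047371; start (x,ẋ)=(-0.094900, -0.125200) → end (x,ẋ)=(-0.120532, -0.048731)
phase 2: p=0.2552, T=0.350, ωT=1.016085, cosh=1.562184, sinh=1.200175; start (x,ẋ)=(-0.120532, -0.048731) → end (x,ẋ)=(-0.351909, -1.385263)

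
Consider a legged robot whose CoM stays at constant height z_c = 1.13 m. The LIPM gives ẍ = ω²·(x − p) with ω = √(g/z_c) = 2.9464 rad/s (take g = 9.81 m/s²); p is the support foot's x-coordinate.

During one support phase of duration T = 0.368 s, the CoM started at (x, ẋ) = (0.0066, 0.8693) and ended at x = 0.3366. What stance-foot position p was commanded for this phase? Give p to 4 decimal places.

p = 0.0936

ωT = 2.9464·0.368 = 1.084275; cosh(ωT) = 1.647721, sinh(ωT) = 1.309574
x(T) = p + (x₀−p)·cosh(ωT) + (ẋ₀/ω)·sinh(ωT) ⇒ p·(1 − cosh) = x(T) − x₀·cosh − (ẋ₀/ω)·sinh
numerator   = 0.3366 − (0.0066)·1.647721 − (0.8693/2.9464)·1.309574 = -0.060649
denominator = 1 − 1.647721 = -0.647721
p = -0.060649 / -0.647721 = 0.0936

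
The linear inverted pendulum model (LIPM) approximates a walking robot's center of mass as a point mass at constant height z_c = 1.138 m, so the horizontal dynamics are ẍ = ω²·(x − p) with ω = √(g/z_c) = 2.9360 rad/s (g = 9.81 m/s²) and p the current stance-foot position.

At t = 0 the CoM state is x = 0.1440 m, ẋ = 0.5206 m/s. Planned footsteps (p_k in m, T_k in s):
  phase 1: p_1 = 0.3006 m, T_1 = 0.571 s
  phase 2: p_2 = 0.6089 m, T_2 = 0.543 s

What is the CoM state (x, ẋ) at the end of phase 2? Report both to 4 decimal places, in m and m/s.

phase 1: p=0.3006, T=0.571, ωT=1.676456, cosh=2.766805, sinh=2.579769; start (x,ẋ)=(0.144000, 0.520600) → end (x,ẋ)=(0.324753, 0.254279)
phase 2: p=0.6089, T=0.543, ωT=1.594248, cosh=2.563843, sinh=2.360782; start (x,ẋ)=(0.324753, 0.254279) → end (x,ẋ)=(0.084852, -1.317566)

x = 0.0849, ẋ = -1.3176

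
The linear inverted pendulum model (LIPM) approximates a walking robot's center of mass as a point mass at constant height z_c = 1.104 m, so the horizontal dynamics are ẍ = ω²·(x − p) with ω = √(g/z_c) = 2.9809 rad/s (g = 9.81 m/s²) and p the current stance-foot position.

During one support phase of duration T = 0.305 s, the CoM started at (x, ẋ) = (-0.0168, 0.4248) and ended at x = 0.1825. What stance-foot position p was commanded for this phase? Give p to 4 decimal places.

p = -0.1323

ωT = 2.9809·0.305 = 0.909174; cosh(ωT) = 1.442565, sinh(ωT) = 1.039708
x(T) = p + (x₀−p)·cosh(ωT) + (ẋ₀/ω)·sinh(ωT) ⇒ p·(1 − cosh) = x(T) − x₀·cosh − (ẋ₀/ω)·sinh
numerator   = 0.1825 − (-0.0168)·1.442565 − (0.4248/2.9809)·1.039708 = 0.058569
denominator = 1 − 1.442565 = -0.442565
p = 0.058569 / -0.442565 = -0.1323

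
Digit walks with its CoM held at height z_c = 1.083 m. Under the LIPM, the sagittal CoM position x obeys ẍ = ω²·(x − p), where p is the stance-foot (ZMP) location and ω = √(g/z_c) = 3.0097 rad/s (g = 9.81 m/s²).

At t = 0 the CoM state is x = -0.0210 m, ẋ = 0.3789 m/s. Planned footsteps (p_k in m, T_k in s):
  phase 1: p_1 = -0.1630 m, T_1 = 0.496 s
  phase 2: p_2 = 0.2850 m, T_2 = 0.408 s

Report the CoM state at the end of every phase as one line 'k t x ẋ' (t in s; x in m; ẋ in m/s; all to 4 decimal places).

phase 1: p=-0.1630, T=0.496, ωT=1.492811, cosh=2.337163, sinh=2.112423; start (x,ẋ)=(-0.021000, 0.378900) → end (x,ẋ)=(0.434816, 1.788353)
phase 2: p=0.2850, T=0.408, ωT=1.227958, cosh=1.853570, sinh=1.560679; start (x,ẋ)=(0.434816, 1.788353) → end (x,ẋ)=(1.490045, 4.018551)

1 0.4960 0.4348 1.7884
2 0.9040 1.4900 4.0186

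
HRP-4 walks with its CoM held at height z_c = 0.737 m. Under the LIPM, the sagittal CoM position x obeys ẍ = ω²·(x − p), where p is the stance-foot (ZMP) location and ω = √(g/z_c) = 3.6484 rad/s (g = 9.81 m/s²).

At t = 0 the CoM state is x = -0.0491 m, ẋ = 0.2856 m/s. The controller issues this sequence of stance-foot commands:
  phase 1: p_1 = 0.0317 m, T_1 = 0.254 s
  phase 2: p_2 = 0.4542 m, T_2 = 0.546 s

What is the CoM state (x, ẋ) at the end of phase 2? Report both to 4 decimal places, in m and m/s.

x = -1.1508, ẋ = -5.6140

phase 1: p=0.0317, T=0.254, ωT=0.926694, cosh=1.461002, sinh=1.065141; start (x,ẋ)=(-0.049100, 0.285600) → end (x,ẋ)=(-0.002969, 0.103268)
phase 2: p=0.4542, T=0.546, ωT=1.992026, cosh=3.733396, sinh=3.596977; start (x,ẋ)=(-0.002969, 0.103268) → end (x,ẋ)=(-1.150779, -5.613980)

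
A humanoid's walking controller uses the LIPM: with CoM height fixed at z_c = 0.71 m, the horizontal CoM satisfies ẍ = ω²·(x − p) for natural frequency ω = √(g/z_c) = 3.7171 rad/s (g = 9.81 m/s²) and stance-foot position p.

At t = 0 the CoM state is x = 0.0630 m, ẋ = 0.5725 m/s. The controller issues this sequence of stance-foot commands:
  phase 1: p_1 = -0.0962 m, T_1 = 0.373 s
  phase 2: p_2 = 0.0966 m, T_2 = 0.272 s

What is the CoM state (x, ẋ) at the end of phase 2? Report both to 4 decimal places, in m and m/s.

phase 1: p=-0.0962, T=0.373, ωT=1.386478, cosh=2.125345, sinh=1.875391; start (x,ẋ)=(0.063000, 0.572500) → end (x,ẋ)=(0.530999, 2.326546)
phase 2: p=0.0966, T=0.272, ωT=1.011051, cosh=1.556163, sinh=1.192326; start (x,ẋ)=(0.530999, 2.326546) → end (x,ẋ)=(1.518876, 5.545736)

x = 1.5189, ẋ = 5.5457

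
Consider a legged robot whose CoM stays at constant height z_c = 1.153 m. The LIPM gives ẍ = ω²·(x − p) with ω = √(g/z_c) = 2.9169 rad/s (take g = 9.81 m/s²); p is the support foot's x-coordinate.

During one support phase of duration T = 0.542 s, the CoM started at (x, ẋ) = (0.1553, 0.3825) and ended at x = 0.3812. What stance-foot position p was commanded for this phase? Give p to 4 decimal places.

ωT = 2.9169·0.542 = 1.580960; cosh(ωT) = 2.532698, sinh(ωT) = 2.326920
x(T) = p + (x₀−p)·cosh(ωT) + (ẋ₀/ω)·sinh(ωT) ⇒ p·(1 − cosh) = x(T) − x₀·cosh − (ẋ₀/ω)·sinh
numerator   = 0.3812 − (0.1553)·2.532698 − (0.3825/2.9169)·2.326920 = -0.317262
denominator = 1 − 2.532698 = -1.532698
p = -0.317262 / -1.532698 = 0.2070

p = 0.2070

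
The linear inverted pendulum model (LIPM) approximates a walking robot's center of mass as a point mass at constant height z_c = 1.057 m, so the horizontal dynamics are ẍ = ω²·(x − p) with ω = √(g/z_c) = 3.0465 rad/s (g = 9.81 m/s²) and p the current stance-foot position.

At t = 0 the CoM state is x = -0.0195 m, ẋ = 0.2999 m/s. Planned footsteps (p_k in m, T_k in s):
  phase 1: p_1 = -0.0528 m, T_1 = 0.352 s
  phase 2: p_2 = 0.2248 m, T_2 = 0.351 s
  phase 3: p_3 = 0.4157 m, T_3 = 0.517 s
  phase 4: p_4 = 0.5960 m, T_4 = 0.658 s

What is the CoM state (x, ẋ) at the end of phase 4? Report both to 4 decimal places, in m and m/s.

x = 2.0973, ẋ = 4.6726

phase 1: p=-0.0528, T=0.352, ωT=1.072368, cosh=1.632244, sinh=1.290047; start (x,ẋ)=(-0.019500, 0.299900) → end (x,ẋ)=(0.128547, 0.620383)
phase 2: p=0.2248, T=0.351, ωT=1.069322, cosh=1.628322, sinh=1.285080; start (x,ẋ)=(0.128547, 0.620383) → end (x,ẋ)=(0.329760, 0.633354)
phase 3: p=0.4157, T=0.517, ωT=1.575041, cosh=2.518968, sinh=2.311969; start (x,ẋ)=(0.329760, 0.633354) → end (x,ẋ)=(0.679869, 0.990090)
phase 4: p=0.5960, T=0.658, ωT=2.004597, cosh=3.778908, sinh=3.644194; start (x,ẋ)=(0.679869, 0.990090) → end (x,ẋ)=(2.097269, 4.672575)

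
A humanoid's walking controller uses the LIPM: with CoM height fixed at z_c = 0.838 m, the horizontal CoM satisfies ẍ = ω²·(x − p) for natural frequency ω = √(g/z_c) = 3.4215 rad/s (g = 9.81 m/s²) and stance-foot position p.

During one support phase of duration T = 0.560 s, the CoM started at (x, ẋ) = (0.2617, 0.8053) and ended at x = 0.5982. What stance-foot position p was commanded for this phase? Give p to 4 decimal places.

p = 0.4421

ωT = 3.4215·0.560 = 1.916040; cosh(ωT) = 3.470595, sinh(ωT) = 3.323406
x(T) = p + (x₀−p)·cosh(ωT) + (ẋ₀/ω)·sinh(ωT) ⇒ p·(1 − cosh) = x(T) − x₀·cosh − (ẋ₀/ω)·sinh
numerator   = 0.5982 − (0.2617)·3.470595 − (0.8053/3.4215)·3.323406 = -1.092267
denominator = 1 − 3.470595 = -2.470595
p = -1.092267 / -2.470595 = 0.4421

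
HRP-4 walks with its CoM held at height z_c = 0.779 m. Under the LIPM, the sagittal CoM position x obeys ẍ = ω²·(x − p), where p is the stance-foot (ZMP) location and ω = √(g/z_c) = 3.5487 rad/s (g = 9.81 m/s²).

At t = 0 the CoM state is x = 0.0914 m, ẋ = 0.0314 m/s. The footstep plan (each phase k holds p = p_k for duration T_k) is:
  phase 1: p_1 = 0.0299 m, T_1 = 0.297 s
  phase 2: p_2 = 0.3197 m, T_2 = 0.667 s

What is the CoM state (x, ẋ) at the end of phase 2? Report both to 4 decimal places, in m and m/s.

phase 1: p=0.0299, T=0.297, ωT=1.053964, cosh=1.608777, sinh=1.260224; start (x,ẋ)=(0.091400, 0.031400) → end (x,ẋ)=(0.139991, 0.325553)
phase 2: p=0.3197, T=0.667, ωT=2.366983, cosh=5.379465, sinh=5.285701; start (x,ẋ)=(0.139991, 0.325553) → end (x,ẋ)=(-0.162137, -1.619572)

x = -0.1621, ẋ = -1.6196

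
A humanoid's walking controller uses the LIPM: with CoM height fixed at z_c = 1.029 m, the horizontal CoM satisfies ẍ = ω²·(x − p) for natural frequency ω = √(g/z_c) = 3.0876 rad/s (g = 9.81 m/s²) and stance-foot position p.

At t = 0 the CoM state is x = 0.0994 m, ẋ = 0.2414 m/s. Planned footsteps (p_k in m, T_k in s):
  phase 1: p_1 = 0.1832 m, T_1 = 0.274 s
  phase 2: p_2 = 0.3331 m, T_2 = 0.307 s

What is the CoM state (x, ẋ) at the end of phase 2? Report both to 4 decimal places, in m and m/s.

x = 0.0803, ẋ = -0.5180

phase 1: p=0.1832, T=0.274, ωT=0.846002, cosh=1.379720, sinh=0.950593; start (x,ẋ)=(0.099400, 0.241400) → end (x,ẋ)=(0.141900, 0.087107)
phase 2: p=0.3331, T=0.307, ωT=0.947893, cosh=1.483912, sinh=1.096356; start (x,ẋ)=(0.141900, 0.087107) → end (x,ẋ)=(0.080307, -0.517972)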